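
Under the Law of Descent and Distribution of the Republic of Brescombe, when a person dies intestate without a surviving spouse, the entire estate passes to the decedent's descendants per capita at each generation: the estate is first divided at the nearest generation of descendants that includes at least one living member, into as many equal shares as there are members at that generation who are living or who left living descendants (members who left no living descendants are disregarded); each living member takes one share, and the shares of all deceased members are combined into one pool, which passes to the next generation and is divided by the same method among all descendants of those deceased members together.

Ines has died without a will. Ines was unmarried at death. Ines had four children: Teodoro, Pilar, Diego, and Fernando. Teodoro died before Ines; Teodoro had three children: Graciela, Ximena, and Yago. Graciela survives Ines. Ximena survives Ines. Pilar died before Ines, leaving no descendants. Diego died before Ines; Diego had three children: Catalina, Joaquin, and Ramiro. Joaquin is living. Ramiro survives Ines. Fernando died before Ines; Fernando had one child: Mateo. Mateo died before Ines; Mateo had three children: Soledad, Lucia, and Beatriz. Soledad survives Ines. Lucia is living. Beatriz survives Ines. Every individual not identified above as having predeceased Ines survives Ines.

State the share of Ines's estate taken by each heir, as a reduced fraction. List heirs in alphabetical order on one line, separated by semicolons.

Beatriz 1/21; Catalina 1/7; Graciela 1/7; Joaquin 1/7; Lucia 1/21; Ramiro 1/7; Soledad 1/21; Ximena 1/7; Yago 1/7

There is no surviving spouse, so the entire estate passes to Ines's descendants per capita at each generation.
No one at generation 1 (Teodoro, Diego, Fernando) is living; moving to the next generation.
At generation 2 (Graciela, Ximena, Yago, Catalina, Joaquin, Ramiro, Mateo) there are 7 shares of (1)/7 = 1/7 each.
Living: Graciela, Ximena, Yago, Catalina, Joaquin, and Ramiro — each takes 1/7.
Deceased: Mateo. That 1/7 share is carried to generation 3.
At generation 3 (Soledad, Lucia, Beatriz) there are 3 shares of (1/7)/3 = 1/21 each.
Living: Soledad, Lucia, and Beatriz — each takes 1/21.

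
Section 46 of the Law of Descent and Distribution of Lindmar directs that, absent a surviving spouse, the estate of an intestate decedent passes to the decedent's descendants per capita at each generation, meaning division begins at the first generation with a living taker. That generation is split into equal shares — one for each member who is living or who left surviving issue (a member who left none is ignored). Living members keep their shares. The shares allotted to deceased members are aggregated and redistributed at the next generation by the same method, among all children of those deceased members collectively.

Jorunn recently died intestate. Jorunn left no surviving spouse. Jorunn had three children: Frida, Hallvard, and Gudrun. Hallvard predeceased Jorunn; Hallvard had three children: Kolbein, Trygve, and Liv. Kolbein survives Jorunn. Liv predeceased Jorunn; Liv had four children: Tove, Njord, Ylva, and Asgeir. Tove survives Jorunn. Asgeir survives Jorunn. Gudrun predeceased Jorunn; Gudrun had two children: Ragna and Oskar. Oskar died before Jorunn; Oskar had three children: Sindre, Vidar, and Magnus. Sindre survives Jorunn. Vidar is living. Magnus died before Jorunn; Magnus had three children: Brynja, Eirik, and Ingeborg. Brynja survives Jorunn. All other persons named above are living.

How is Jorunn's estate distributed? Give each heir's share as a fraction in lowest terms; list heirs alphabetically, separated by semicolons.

There is no surviving spouse, so the entire estate passes to Jorunn's descendants per capita at each generation.
At generation 1 (Frida, Hallvard, Gudrun) there are 3 shares of (1)/3 = 1/3 each.
Living: Frida — each takes 1/3.
Deceased: Hallvard and Gudrun. Their combined 2/3 is pooled and carried to generation 2.
At generation 2 (Kolbein, Trygve, Liv, Ragna, Oskar) there are 5 shares of (2/3)/5 = 2/15 each.
Living: Kolbein, Trygve, and Ragna — each takes 2/15.
Deceased: Liv and Oskar. Their combined 4/15 is pooled and carried to generation 3.
At generation 3 (Tove, Njord, Ylva, Asgeir, Sindre, Vidar, Magnus) there are 7 shares of (4/15)/7 = 4/105 each.
Living: Tove, Njord, Ylva, Asgeir, Sindre, and Vidar — each takes 4/105.
Deceased: Magnus. That 4/105 share is carried to generation 4.
At generation 4 (Brynja, Eirik, Ingeborg) there are 3 shares of (4/105)/3 = 4/315 each.
Living: Brynja, Eirik, and Ingeborg — each takes 4/315.

Asgeir 4/105; Brynja 4/315; Eirik 4/315; Frida 1/3; Ingeborg 4/315; Kolbein 2/15; Njord 4/105; Ragna 2/15; Sindre 4/105; Tove 4/105; Trygve 2/15; Vidar 4/105; Ylva 4/105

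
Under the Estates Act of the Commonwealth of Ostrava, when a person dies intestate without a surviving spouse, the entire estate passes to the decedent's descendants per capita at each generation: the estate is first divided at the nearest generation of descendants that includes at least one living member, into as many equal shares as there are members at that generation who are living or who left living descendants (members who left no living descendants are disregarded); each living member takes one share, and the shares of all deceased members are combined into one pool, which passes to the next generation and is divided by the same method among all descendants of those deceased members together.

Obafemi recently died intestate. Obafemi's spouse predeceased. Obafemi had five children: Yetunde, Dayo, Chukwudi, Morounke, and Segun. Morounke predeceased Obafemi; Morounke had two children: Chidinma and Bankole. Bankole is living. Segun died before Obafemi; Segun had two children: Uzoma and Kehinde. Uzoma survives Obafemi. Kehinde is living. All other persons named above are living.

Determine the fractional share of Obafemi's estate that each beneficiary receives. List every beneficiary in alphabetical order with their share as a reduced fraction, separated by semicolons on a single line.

There is no surviving spouse, so the entire estate passes to Obafemi's descendants per capita at each generation.
At generation 1 (Yetunde, Dayo, Chukwudi, Morounke, Segun) there are 5 shares of (1)/5 = 1/5 each.
Living: Yetunde, Dayo, and Chukwudi — each takes 1/5.
Deceased: Morounke and Segun. Their combined 2/5 is pooled and carried to generation 2.
At generation 2 (Chidinma, Bankole, Uzoma, Kehinde) there are 4 shares of (2/5)/4 = 1/10 each.
Living: Chidinma, Bankole, Uzoma, and Kehinde — each takes 1/10.

Bankole 1/10; Chidinma 1/10; Chukwudi 1/5; Dayo 1/5; Kehinde 1/10; Uzoma 1/10; Yetunde 1/5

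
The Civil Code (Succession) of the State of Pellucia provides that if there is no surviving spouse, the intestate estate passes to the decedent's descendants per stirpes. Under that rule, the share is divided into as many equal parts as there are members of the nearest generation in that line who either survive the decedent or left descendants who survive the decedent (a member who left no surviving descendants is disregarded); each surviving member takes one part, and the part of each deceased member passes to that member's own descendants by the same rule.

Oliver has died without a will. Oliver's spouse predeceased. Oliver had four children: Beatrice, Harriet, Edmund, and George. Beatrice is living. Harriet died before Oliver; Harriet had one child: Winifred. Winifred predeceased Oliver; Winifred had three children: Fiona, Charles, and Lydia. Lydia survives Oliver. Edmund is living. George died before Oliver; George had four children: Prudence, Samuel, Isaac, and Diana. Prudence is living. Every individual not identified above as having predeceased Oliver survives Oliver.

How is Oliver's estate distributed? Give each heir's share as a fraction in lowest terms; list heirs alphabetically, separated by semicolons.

There is no surviving spouse, so the entire estate passes to Oliver's descendants per stirpes.
The estate is divided into 4 equal shares of 1/4 among Beatrice, Harriet, Edmund, George.
Beatrice is living and takes 1/4.
Harriet predeceased; the 1/4 allotted to Harriet's branch passes to Harriet's issue by representation.
Winifred's line is the sole branch at this level, so the full 1/4 passes to Winifred's issue by representation.
The 1/4 is divided into 3 equal shares of 1/12 among Fiona, Charles, Lydia.
Fiona is living and takes 1/12.
Charles is living and takes 1/12.
Lydia is living and takes 1/12.
Edmund is living and takes 1/4.
George predeceased; the 1/4 allotted to George's branch passes to George's issue by representation.
The 1/4 is divided into 4 equal shares of 1/16 among Prudence, Samuel, Isaac, Diana.
Prudence is living and takes 1/16.
Samuel is living and takes 1/16.
Isaac is living and takes 1/16.
Diana is living and takes 1/16.

Beatrice 1/4; Charles 1/12; Diana 1/16; Edmund 1/4; Fiona 1/12; Isaac 1/16; Lydia 1/12; Prudence 1/16; Samuel 1/16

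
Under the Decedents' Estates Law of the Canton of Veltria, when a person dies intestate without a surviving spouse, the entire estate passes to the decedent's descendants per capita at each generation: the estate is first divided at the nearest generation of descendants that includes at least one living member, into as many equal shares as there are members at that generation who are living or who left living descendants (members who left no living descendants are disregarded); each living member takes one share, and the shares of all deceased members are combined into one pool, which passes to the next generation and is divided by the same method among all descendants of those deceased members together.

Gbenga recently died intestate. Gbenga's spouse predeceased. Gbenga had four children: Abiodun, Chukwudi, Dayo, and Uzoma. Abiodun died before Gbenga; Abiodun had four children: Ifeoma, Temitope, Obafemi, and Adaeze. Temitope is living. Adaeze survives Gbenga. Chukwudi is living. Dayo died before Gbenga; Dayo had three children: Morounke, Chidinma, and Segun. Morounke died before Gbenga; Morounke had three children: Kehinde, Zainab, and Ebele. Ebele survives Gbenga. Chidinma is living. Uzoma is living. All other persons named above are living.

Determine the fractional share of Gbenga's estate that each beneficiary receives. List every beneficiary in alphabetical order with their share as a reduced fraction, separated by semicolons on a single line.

Adaeze 1/14; Chidinma 1/14; Chukwudi 1/4; Ebele 1/42; Ifeoma 1/14; Kehinde 1/42; Obafemi 1/14; Segun 1/14; Temitope 1/14; Uzoma 1/4; Zainab 1/42

There is no surviving spouse, so the entire estate passes to Gbenga's descendants per capita at each generation.
At generation 1 (Abiodun, Chukwudi, Dayo, Uzoma) there are 4 shares of (1)/4 = 1/4 each.
Living: Chukwudi and Uzoma — each takes 1/4.
Deceased: Abiodun and Dayo. Their combined 1/2 is pooled and carried to generation 2.
At generation 2 (Ifeoma, Temitope, Obafemi, Adaeze, Morounke, Chidinma, Segun) there are 7 shares of (1/2)/7 = 1/14 each.
Living: Ifeoma, Temitope, Obafemi, Adaeze, Chidinma, and Segun — each takes 1/14.
Deceased: Morounke. That 1/14 share is carried to generation 3.
At generation 3 (Kehinde, Zainab, Ebele) there are 3 shares of (1/14)/3 = 1/42 each.
Living: Kehinde, Zainab, and Ebele — each takes 1/42.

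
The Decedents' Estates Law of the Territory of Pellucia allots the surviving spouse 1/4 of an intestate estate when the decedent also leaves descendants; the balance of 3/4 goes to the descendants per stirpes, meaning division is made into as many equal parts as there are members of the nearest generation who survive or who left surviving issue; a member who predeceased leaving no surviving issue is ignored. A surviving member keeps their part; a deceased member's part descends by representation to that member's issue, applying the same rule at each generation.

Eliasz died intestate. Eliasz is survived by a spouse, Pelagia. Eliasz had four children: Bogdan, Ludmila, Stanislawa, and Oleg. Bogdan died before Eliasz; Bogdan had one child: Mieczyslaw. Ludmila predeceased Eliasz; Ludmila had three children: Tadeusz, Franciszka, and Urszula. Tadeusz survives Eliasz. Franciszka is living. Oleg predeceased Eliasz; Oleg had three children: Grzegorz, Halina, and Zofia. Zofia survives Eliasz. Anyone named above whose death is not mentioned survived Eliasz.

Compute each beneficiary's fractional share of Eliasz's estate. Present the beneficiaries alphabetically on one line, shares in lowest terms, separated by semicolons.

Franciszka 1/16; Grzegorz 1/16; Halina 1/16; Mieczyslaw 3/16; Pelagia 1/4; Stanislawa 3/16; Tadeusz 1/16; Urszula 1/16; Zofia 1/16

Pelagia, as surviving spouse, takes 1/4.
The remaining 3/4 passes to Eliasz's descendants per stirpes.
The 3/4 is divided into 4 equal shares of 3/16 among Bogdan, Ludmila, Stanislawa, Oleg.
Bogdan predeceased; the 3/16 allotted to Bogdan's branch passes to Bogdan's issue by representation.
Mieczyslaw is the sole taker at this level and receives the full 3/16.
Ludmila predeceased; the 3/16 allotted to Ludmila's branch passes to Ludmila's issue by representation.
The 3/16 is divided into 3 equal shares of 1/16 among Tadeusz, Franciszka, Urszula.
Tadeusz is living and takes 1/16.
Franciszka is living and takes 1/16.
Urszula is living and takes 1/16.
Stanislawa is living and takes 3/16.
Oleg predeceased; the 3/16 allotted to Oleg's branch passes to Oleg's issue by representation.
The 3/16 is divided into 3 equal shares of 1/16 among Grzegorz, Halina, Zofia.
Grzegorz is living and takes 1/16.
Halina is living and takes 1/16.
Zofia is living and takes 1/16.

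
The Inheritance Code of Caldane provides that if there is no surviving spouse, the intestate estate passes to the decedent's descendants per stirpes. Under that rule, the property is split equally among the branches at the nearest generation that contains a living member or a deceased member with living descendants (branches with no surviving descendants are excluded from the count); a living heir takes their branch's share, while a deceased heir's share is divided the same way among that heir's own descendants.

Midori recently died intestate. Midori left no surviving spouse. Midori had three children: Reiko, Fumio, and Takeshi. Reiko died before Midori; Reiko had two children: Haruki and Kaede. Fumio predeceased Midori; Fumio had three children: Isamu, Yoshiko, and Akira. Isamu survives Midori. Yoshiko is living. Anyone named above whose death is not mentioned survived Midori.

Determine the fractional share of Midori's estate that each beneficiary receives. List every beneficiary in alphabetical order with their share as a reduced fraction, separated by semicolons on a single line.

Akira 1/9; Haruki 1/6; Isamu 1/9; Kaede 1/6; Takeshi 1/3; Yoshiko 1/9

There is no surviving spouse, so the entire estate passes to Midori's descendants per stirpes.
The estate is divided into 3 equal shares of 1/3 among Reiko, Fumio, Takeshi.
Reiko predeceased; the 1/3 allotted to Reiko's branch passes to Reiko's issue by representation.
The 1/3 is divided into 2 equal shares of 1/6 among Haruki, Kaede.
Haruki is living and takes 1/6.
Kaede is living and takes 1/6.
Fumio predeceased; the 1/3 allotted to Fumio's branch passes to Fumio's issue by representation.
The 1/3 is divided into 3 equal shares of 1/9 among Isamu, Yoshiko, Akira.
Isamu is living and takes 1/9.
Yoshiko is living and takes 1/9.
Akira is living and takes 1/9.
Takeshi is living and takes 1/3.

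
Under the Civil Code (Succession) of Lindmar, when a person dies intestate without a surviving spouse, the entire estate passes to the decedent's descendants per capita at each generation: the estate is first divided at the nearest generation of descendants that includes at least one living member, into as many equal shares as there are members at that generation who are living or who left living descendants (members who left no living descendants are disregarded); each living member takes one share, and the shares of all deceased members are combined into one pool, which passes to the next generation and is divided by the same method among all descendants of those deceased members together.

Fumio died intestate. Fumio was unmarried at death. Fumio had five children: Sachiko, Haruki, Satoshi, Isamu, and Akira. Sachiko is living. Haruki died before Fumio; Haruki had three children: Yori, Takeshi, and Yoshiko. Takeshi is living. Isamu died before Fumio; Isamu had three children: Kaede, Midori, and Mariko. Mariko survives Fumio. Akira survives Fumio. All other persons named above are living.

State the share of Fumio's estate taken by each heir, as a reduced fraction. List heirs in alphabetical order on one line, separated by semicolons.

Akira 1/5; Kaede 1/15; Mariko 1/15; Midori 1/15; Sachiko 1/5; Satoshi 1/5; Takeshi 1/15; Yori 1/15; Yoshiko 1/15

There is no surviving spouse, so the entire estate passes to Fumio's descendants per capita at each generation.
At generation 1 (Sachiko, Haruki, Satoshi, Isamu, Akira) there are 5 shares of (1)/5 = 1/5 each.
Living: Sachiko, Satoshi, and Akira — each takes 1/5.
Deceased: Haruki and Isamu. Their combined 2/5 is pooled and carried to generation 2.
At generation 2 (Yori, Takeshi, Yoshiko, Kaede, Midori, Mariko) there are 6 shares of (2/5)/6 = 1/15 each.
Living: Yori, Takeshi, Yoshiko, Kaede, Midori, and Mariko — each takes 1/15.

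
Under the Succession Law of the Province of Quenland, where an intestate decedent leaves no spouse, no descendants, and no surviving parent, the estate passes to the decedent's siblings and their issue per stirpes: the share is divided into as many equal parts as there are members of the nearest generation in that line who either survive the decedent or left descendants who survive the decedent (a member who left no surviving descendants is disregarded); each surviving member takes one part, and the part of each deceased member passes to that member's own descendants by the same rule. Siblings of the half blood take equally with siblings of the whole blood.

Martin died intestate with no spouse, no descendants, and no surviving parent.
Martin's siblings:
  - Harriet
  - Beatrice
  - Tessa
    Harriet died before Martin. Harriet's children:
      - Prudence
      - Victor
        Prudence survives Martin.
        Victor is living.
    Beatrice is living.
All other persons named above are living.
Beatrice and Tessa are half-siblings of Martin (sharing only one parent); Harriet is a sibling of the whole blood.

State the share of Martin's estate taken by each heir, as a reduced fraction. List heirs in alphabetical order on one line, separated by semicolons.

No spouse, descendants, or parent survives, so the estate passes to Martin's siblings per stirpes.
Half-blood and whole-blood siblings take equally under the stated rule.
The estate is divided into 3 equal shares of 1/3 among Harriet, Beatrice, Tessa.
Harriet predeceased; the 1/3 allotted to Harriet's branch passes to Harriet's issue by representation.
The 1/3 is divided into 2 equal shares of 1/6 among Prudence, Victor.
Prudence is living and takes 1/6.
Victor is living and takes 1/6.
Beatrice is living and takes 1/3.
Tessa is living and takes 1/3.

Beatrice 1/3; Prudence 1/6; Tessa 1/3; Victor 1/6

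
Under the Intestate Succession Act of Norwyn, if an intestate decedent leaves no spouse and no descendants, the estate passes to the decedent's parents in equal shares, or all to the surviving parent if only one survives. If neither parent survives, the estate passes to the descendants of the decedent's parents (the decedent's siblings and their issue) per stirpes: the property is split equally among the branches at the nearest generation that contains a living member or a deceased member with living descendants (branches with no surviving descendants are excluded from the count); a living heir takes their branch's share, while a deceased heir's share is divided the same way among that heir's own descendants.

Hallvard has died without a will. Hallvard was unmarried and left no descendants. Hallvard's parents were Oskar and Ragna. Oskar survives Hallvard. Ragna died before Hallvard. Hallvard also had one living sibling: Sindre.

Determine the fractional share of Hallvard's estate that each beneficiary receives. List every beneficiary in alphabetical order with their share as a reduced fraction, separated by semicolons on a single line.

Oskar 1

Only one parent, Oskar, survives, so Oskar takes the entire estate. The siblings take nothing because a surviving parent has priority.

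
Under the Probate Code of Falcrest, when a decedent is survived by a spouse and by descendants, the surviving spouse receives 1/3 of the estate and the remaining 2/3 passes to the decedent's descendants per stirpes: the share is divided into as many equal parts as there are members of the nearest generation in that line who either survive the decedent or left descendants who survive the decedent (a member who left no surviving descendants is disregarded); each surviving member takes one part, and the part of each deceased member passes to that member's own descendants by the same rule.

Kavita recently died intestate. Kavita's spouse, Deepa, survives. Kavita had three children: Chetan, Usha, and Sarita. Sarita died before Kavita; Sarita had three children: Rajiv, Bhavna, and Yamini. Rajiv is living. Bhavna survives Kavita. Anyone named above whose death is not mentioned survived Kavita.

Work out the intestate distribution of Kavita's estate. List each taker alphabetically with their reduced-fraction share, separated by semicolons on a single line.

Deepa, as surviving spouse, takes 1/3.
The remaining 2/3 passes to Kavita's descendants per stirpes.
The 2/3 is divided into 3 equal shares of 2/9 among Chetan, Usha, Sarita.
Chetan is living and takes 2/9.
Usha is living and takes 2/9.
Sarita predeceased; the 2/9 allotted to Sarita's branch passes to Sarita's issue by representation.
The 2/9 is divided into 3 equal shares of 2/27 among Rajiv, Bhavna, Yamini.
Rajiv is living and takes 2/27.
Bhavna is living and takes 2/27.
Yamini is living and takes 2/27.

Bhavna 2/27; Chetan 2/9; Deepa 1/3; Rajiv 2/27; Usha 2/9; Yamini 2/27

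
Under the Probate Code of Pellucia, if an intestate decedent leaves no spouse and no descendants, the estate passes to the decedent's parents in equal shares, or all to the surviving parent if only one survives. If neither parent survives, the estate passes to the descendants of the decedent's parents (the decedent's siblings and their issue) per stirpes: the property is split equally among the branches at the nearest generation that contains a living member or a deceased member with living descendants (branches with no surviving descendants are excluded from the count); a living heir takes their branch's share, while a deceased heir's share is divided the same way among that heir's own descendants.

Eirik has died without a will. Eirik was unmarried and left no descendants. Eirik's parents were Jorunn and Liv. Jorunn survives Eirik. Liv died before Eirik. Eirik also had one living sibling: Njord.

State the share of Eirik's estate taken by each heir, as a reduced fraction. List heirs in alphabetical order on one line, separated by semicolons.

Jorunn 1

Only one parent, Jorunn, survives, so Jorunn takes the entire estate. The siblings take nothing because a surviving parent has priority.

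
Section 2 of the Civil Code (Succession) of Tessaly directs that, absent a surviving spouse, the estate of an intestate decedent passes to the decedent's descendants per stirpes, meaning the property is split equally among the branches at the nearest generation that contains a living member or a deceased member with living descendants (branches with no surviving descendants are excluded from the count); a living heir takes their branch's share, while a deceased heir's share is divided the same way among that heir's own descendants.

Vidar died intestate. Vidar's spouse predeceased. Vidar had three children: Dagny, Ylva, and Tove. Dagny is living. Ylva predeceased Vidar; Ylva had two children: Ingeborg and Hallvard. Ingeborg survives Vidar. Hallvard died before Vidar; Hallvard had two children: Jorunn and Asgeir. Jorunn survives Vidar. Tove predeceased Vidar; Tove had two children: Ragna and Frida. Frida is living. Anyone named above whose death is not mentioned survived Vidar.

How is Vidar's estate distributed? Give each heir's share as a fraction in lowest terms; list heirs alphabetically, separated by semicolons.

There is no surviving spouse, so the entire estate passes to Vidar's descendants per stirpes.
The estate is divided into 3 equal shares of 1/3 among Dagny, Ylva, Tove.
Dagny is living and takes 1/3.
Ylva predeceased; the 1/3 allotted to Ylva's branch passes to Ylva's issue by representation.
The 1/3 is divided into 2 equal shares of 1/6 among Ingeborg, Hallvard.
Ingeborg is living and takes 1/6.
Hallvard predeceased; the 1/6 allotted to Hallvard's branch passes to Hallvard's issue by representation.
The 1/6 is divided into 2 equal shares of 1/12 among Jorunn, Asgeir.
Jorunn is living and takes 1/12.
Asgeir is living and takes 1/12.
Tove predeceased; the 1/3 allotted to Tove's branch passes to Tove's issue by representation.
The 1/3 is divided into 2 equal shares of 1/6 among Ragna, Frida.
Ragna is living and takes 1/6.
Frida is living and takes 1/6.

Asgeir 1/12; Dagny 1/3; Frida 1/6; Ingeborg 1/6; Jorunn 1/12; Ragna 1/6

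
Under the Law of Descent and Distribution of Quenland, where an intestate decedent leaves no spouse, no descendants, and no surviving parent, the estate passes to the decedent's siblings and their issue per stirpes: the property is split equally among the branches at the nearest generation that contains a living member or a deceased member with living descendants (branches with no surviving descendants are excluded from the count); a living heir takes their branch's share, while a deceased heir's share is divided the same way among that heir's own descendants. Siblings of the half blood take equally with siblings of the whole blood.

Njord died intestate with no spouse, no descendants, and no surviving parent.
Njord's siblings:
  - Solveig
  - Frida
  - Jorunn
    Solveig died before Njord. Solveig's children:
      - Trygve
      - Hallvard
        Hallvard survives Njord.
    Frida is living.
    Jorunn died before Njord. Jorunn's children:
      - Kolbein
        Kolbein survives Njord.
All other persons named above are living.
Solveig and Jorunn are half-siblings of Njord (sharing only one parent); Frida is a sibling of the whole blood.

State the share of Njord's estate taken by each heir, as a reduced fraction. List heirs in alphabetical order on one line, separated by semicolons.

Frida 1/3; Hallvard 1/6; Kolbein 1/3; Trygve 1/6

No spouse, descendants, or parent survives, so the estate passes to Njord's siblings per stirpes.
Half-blood and whole-blood siblings take equally under the stated rule.
The estate is divided into 3 equal shares of 1/3 among Solveig, Frida, Jorunn.
Solveig predeceased; the 1/3 allotted to Solveig's branch passes to Solveig's issue by representation.
The 1/3 is divided into 2 equal shares of 1/6 among Trygve, Hallvard.
Trygve is living and takes 1/6.
Hallvard is living and takes 1/6.
Frida is living and takes 1/3.
Jorunn predeceased; the 1/3 allotted to Jorunn's branch passes to Jorunn's issue by representation.
Kolbein is the sole taker at this level and receives the full 1/3.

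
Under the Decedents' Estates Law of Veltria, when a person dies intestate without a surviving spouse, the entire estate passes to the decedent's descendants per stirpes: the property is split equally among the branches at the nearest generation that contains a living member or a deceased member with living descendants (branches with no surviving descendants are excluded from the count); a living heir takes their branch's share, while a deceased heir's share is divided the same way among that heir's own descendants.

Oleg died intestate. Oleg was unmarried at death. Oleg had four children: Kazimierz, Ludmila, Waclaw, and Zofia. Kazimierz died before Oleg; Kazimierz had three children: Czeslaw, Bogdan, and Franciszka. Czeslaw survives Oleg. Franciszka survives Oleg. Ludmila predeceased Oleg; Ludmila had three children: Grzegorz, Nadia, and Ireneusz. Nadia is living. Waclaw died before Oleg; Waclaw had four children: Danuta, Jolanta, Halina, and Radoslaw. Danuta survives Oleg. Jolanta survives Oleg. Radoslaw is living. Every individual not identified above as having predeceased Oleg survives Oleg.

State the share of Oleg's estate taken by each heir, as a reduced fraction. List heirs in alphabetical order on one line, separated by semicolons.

Bogdan 1/12; Czeslaw 1/12; Danuta 1/16; Franciszka 1/12; Grzegorz 1/12; Halina 1/16; Ireneusz 1/12; Jolanta 1/16; Nadia 1/12; Radoslaw 1/16; Zofia 1/4

There is no surviving spouse, so the entire estate passes to Oleg's descendants per stirpes.
The estate is divided into 4 equal shares of 1/4 among Kazimierz, Ludmila, Waclaw, Zofia.
Kazimierz predeceased; the 1/4 allotted to Kazimierz's branch passes to Kazimierz's issue by representation.
The 1/4 is divided into 3 equal shares of 1/12 among Czeslaw, Bogdan, Franciszka.
Czeslaw is living and takes 1/12.
Bogdan is living and takes 1/12.
Franciszka is living and takes 1/12.
Ludmila predeceased; the 1/4 allotted to Ludmila's branch passes to Ludmila's issue by representation.
The 1/4 is divided into 3 equal shares of 1/12 among Grzegorz, Nadia, Ireneusz.
Grzegorz is living and takes 1/12.
Nadia is living and takes 1/12.
Ireneusz is living and takes 1/12.
Waclaw predeceased; the 1/4 allotted to Waclaw's branch passes to Waclaw's issue by representation.
The 1/4 is divided into 4 equal shares of 1/16 among Danuta, Jolanta, Halina, Radoslaw.
Danuta is living and takes 1/16.
Jolanta is living and takes 1/16.
Halina is living and takes 1/16.
Radoslaw is living and takes 1/16.
Zofia is living and takes 1/4.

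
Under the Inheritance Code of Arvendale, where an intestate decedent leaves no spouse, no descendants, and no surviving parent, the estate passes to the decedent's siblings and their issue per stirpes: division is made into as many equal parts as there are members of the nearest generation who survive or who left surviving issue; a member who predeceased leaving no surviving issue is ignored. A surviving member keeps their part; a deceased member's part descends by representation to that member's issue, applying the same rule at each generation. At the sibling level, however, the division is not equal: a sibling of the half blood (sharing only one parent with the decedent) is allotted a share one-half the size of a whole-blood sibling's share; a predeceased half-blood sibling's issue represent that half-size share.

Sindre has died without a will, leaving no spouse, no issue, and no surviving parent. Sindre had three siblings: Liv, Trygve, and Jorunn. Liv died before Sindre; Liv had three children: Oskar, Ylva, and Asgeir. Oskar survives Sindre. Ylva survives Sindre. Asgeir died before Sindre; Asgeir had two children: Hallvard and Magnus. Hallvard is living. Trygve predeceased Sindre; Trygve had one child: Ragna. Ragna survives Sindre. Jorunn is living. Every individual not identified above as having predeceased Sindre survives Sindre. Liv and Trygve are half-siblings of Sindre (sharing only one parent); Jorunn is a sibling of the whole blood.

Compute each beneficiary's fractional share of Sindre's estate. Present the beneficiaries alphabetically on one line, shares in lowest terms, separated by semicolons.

Hallvard 1/24; Jorunn 1/2; Magnus 1/24; Oskar 1/12; Ragna 1/4; Ylva 1/12

No spouse, descendants, or parent survives, so the estate passes to Sindre's siblings per stirpes.
Half-blood siblings count for one-half the weight of whole-blood siblings at the initial division.
Dividing 1 in proportion to weights (total weight 2): Liv (weight 1/2) → 1/4; Trygve (weight 1/2) → 1/4; Jorunn (weight 1) → 1/2.
Liv predeceased; the 1/4 allotted to Liv's branch passes to Liv's issue by representation.
The 1/4 is divided into 3 equal shares of 1/12 among Oskar, Ylva, Asgeir.
Oskar is living and takes 1/12.
Ylva is living and takes 1/12.
Asgeir predeceased; the 1/12 allotted to Asgeir's branch passes to Asgeir's issue by representation.
The 1/12 is divided into 2 equal shares of 1/24 among Hallvard, Magnus.
Hallvard is living and takes 1/24.
Magnus is living and takes 1/24.
Trygve predeceased; the 1/4 allotted to Trygve's branch passes to Trygve's issue by representation.
Ragna is the sole taker at this level and receives the full 1/4.
Jorunn is living and takes 1/2.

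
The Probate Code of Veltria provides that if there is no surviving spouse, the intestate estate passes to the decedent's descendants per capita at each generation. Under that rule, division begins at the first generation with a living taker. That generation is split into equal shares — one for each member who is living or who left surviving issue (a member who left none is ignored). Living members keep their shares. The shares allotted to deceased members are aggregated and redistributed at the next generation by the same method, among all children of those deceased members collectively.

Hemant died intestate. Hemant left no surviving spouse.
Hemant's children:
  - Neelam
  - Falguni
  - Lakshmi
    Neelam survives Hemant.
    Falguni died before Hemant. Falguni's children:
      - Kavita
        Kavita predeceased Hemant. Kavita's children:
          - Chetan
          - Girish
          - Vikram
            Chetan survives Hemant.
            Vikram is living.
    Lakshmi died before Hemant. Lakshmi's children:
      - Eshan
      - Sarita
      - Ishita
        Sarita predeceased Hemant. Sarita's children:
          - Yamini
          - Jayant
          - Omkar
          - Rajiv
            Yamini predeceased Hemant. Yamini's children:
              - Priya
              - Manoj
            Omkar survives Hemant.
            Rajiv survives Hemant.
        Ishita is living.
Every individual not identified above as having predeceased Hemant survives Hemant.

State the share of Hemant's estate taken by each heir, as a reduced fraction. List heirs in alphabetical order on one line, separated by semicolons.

There is no surviving spouse, so the entire estate passes to Hemant's descendants per capita at each generation.
At generation 1 (Neelam, Falguni, Lakshmi) there are 3 shares of (1)/3 = 1/3 each.
Living: Neelam — each takes 1/3.
Deceased: Falguni and Lakshmi. Their combined 2/3 is pooled and carried to generation 2.
At generation 2 (Kavita, Eshan, Sarita, Ishita) there are 4 shares of (2/3)/4 = 1/6 each.
Living: Eshan and Ishita — each takes 1/6.
Deceased: Kavita and Sarita. Their combined 1/3 is pooled and carried to generation 3.
At generation 3 (Chetan, Girish, Vikram, Yamini, Jayant, Omkar, Rajiv) there are 7 shares of (1/3)/7 = 1/21 each.
Living: Chetan, Girish, Vikram, Jayant, Omkar, and Rajiv — each takes 1/21.
Deceased: Yamini. That 1/21 share is carried to generation 4.
At generation 4 (Priya, Manoj) there are 2 shares of (1/21)/2 = 1/42 each.
Living: Priya and Manoj — each takes 1/42.

Chetan 1/21; Eshan 1/6; Girish 1/21; Ishita 1/6; Jayant 1/21; Manoj 1/42; Neelam 1/3; Omkar 1/21; Priya 1/42; Rajiv 1/21; Vikram 1/21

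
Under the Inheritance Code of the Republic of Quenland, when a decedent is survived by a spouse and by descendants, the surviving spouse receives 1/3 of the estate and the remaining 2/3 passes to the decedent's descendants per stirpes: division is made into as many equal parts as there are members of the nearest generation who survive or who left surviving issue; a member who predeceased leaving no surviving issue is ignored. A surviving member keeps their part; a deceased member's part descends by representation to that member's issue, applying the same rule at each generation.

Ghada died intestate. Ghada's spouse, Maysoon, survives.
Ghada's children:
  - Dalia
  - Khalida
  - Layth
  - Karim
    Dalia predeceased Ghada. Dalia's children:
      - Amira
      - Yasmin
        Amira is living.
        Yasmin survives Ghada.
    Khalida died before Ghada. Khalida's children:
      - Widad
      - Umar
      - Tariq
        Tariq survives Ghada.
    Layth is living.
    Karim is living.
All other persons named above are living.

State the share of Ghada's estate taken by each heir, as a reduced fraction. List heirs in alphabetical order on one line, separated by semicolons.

Maysoon, as surviving spouse, takes 1/3.
The remaining 2/3 passes to Ghada's descendants per stirpes.
The 2/3 is divided into 4 equal shares of 1/6 among Dalia, Khalida, Layth, Karim.
Dalia predeceased; the 1/6 allotted to Dalia's branch passes to Dalia's issue by representation.
The 1/6 is divided into 2 equal shares of 1/12 among Amira, Yasmin.
Amira is living and takes 1/12.
Yasmin is living and takes 1/12.
Khalida predeceased; the 1/6 allotted to Khalida's branch passes to Khalida's issue by representation.
The 1/6 is divided into 3 equal shares of 1/18 among Widad, Umar, Tariq.
Widad is living and takes 1/18.
Umar is living and takes 1/18.
Tariq is living and takes 1/18.
Layth is living and takes 1/6.
Karim is living and takes 1/6.

Amira 1/12; Karim 1/6; Layth 1/6; Maysoon 1/3; Tariq 1/18; Umar 1/18; Widad 1/18; Yasmin 1/12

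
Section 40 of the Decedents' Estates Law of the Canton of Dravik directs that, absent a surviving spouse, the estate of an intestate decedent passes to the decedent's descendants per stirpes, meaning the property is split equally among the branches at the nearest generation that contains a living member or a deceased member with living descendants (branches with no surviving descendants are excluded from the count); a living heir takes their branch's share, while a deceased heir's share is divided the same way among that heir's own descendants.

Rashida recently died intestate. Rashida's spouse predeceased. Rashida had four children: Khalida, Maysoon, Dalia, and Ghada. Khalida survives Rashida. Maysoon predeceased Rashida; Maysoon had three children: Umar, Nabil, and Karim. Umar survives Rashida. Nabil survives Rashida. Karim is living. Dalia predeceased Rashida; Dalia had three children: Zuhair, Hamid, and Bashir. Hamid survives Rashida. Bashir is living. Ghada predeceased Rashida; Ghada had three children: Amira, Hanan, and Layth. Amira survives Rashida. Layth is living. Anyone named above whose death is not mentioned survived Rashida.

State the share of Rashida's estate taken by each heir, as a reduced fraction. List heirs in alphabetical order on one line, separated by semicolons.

Amira 1/12; Bashir 1/12; Hamid 1/12; Hanan 1/12; Karim 1/12; Khalida 1/4; Layth 1/12; Nabil 1/12; Umar 1/12; Zuhair 1/12

There is no surviving spouse, so the entire estate passes to Rashida's descendants per stirpes.
The estate is divided into 4 equal shares of 1/4 among Khalida, Maysoon, Dalia, Ghada.
Khalida is living and takes 1/4.
Maysoon predeceased; the 1/4 allotted to Maysoon's branch passes to Maysoon's issue by representation.
The 1/4 is divided into 3 equal shares of 1/12 among Umar, Nabil, Karim.
Umar is living and takes 1/12.
Nabil is living and takes 1/12.
Karim is living and takes 1/12.
Dalia predeceased; the 1/4 allotted to Dalia's branch passes to Dalia's issue by representation.
The 1/4 is divided into 3 equal shares of 1/12 among Zuhair, Hamid, Bashir.
Zuhair is living and takes 1/12.
Hamid is living and takes 1/12.
Bashir is living and takes 1/12.
Ghada predeceased; the 1/4 allotted to Ghada's branch passes to Ghada's issue by representation.
The 1/4 is divided into 3 equal shares of 1/12 among Amira, Hanan, Layth.
Amira is living and takes 1/12.
Hanan is living and takes 1/12.
Layth is living and takes 1/12.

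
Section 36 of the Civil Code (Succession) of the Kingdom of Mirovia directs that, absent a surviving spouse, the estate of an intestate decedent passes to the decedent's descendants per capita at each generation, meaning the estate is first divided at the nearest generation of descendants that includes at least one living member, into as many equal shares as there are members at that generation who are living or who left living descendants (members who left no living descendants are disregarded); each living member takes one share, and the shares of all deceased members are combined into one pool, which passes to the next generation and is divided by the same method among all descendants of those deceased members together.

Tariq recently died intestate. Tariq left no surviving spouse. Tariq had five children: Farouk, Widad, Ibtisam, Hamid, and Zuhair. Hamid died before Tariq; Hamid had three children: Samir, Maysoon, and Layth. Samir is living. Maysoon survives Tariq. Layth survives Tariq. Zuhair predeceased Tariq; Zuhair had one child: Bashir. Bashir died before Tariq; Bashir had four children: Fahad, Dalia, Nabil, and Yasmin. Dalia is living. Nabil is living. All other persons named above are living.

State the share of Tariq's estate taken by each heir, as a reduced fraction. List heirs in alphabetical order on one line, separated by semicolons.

Dalia 1/40; Fahad 1/40; Farouk 1/5; Ibtisam 1/5; Layth 1/10; Maysoon 1/10; Nabil 1/40; Samir 1/10; Widad 1/5; Yasmin 1/40

There is no surviving spouse, so the entire estate passes to Tariq's descendants per capita at each generation.
At generation 1 (Farouk, Widad, Ibtisam, Hamid, Zuhair) there are 5 shares of (1)/5 = 1/5 each.
Living: Farouk, Widad, and Ibtisam — each takes 1/5.
Deceased: Hamid and Zuhair. Their combined 2/5 is pooled and carried to generation 2.
At generation 2 (Samir, Maysoon, Layth, Bashir) there are 4 shares of (2/5)/4 = 1/10 each.
Living: Samir, Maysoon, and Layth — each takes 1/10.
Deceased: Bashir. That 1/10 share is carried to generation 3.
At generation 3 (Fahad, Dalia, Nabil, Yasmin) there are 4 shares of (1/10)/4 = 1/40 each.
Living: Fahad, Dalia, Nabil, and Yasmin — each takes 1/40.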